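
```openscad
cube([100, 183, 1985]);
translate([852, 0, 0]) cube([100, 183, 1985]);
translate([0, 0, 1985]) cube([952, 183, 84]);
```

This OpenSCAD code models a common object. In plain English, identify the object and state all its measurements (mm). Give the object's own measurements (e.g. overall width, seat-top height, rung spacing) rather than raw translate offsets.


A door frame. The clear opening is 752 mm wide and 1985 mm high. Two 100 mm wide jambs, 183 mm deep, stand either side of the opening from the floor to the top of the opening. A 84 mm thick head sits across the top of both jambs, spanning the full outside width of the frame.


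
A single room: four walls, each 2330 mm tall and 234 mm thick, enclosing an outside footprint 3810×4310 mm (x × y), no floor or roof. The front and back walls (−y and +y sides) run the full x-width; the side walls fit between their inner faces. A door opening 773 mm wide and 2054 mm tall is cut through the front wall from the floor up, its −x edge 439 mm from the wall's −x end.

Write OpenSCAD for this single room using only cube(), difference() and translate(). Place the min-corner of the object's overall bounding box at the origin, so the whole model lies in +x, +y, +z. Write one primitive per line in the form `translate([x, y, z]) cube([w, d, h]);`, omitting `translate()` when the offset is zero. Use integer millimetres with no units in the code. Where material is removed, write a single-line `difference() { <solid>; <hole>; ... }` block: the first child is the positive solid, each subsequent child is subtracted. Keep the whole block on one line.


difference() { cube([3810, 234, 2330]); translate([439, 0, 0]) cube([773, 234, 2054]); }
translate([0, 4076, 0]) cube([3810, 234, 2330]);
translate([0, 234, 0]) cube([234, 3842, 2330]);
translate([3576, 234, 0]) cube([234, 3842, 2330]);


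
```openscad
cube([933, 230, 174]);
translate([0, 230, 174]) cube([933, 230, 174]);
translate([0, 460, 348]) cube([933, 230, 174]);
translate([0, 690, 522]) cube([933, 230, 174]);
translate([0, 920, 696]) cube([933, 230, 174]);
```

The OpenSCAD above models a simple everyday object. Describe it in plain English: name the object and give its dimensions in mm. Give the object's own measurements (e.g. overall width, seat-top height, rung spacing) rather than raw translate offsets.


A straight staircase of 5 solid steps. Each step is 933 mm wide (x), 230 mm deep (y, the going) and 174 mm tall (the rise). The first step rests on the floor; each subsequent step sits one going further in +y and one rise higher in +z, directly behind and above the previous step with no overlap.


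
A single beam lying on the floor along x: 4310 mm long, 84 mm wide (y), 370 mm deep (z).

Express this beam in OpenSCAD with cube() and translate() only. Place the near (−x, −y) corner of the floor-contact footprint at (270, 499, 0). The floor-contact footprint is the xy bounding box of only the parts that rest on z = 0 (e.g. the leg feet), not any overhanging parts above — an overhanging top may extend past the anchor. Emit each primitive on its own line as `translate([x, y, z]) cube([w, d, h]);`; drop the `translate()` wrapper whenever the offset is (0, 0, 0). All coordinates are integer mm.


translate([270, 499, 0]) cube([4310, 84, 370]);


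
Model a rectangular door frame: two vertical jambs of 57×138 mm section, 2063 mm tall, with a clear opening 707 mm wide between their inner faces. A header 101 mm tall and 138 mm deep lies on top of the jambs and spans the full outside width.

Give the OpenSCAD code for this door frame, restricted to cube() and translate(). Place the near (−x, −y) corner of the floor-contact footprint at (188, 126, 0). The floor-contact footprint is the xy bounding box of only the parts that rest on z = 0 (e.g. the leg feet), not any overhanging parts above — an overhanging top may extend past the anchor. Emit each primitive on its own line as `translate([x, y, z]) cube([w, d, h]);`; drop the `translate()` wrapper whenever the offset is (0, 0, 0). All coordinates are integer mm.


translate([188, 126, 0]) cube([57, 138, 2063]);
translate([952, 126, 0]) cube([57, 138, 2063]);
translate([188, 126, 2063]) cube([821, 138, 101]);


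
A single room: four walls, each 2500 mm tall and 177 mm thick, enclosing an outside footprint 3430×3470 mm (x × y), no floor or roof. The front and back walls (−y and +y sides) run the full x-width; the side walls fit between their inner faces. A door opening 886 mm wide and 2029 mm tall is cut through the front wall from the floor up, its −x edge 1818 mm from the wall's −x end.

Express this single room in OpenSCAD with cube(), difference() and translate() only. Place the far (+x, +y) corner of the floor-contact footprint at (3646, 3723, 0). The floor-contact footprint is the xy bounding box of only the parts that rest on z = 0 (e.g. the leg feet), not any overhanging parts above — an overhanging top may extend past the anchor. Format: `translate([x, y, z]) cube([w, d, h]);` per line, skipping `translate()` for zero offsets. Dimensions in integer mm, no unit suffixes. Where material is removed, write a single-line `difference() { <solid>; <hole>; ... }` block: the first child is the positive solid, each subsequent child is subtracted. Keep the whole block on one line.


difference() { translate([216, 253, 0]) cube([3430, 177, 2500]); translate([2034, 253, 0]) cube([886, 177, 2029]); }
translate([216, 3546, 0]) cube([3430, 177, 2500]);
translate([216, 430, 0]) cube([177, 3116, 2500]);
translate([3469, 430, 0]) cube([177, 3116, 2500]);


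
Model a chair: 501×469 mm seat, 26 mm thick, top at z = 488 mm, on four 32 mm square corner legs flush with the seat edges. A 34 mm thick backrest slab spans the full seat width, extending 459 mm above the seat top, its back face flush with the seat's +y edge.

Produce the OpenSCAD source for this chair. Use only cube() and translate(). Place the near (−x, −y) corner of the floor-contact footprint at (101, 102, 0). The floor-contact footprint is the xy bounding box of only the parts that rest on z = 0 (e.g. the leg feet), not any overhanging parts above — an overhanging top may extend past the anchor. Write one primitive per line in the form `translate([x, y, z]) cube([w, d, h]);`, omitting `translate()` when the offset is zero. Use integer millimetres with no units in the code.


// leg_h = 488 - 26 = 462
translate([101, 102, 462]) cube([501, 469, 26]);
translate([101, 102, 0]) cube([32, 32, 462]);
translate([570, 102, 0]) cube([32, 32, 462]);
translate([101, 539, 0]) cube([32, 32, 462]);
translate([570, 539, 0]) cube([32, 32, 462]);
translate([101, 537, 488]) cube([501, 34, 459]);


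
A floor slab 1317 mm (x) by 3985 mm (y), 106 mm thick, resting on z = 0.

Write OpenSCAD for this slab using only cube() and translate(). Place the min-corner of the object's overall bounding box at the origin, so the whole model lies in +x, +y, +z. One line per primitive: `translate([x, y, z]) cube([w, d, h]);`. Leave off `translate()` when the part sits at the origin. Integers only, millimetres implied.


cube([1317, 3985, 106]);


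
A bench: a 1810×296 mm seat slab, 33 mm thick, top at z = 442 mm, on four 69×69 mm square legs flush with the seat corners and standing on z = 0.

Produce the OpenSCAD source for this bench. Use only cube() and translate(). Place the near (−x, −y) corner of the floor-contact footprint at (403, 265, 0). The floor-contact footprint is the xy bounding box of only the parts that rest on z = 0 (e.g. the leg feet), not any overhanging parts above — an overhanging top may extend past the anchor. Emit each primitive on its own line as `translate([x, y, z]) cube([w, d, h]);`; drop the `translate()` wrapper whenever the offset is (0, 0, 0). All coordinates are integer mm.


// leg_h = 442 − 33 = 409
translate([403, 265, 409]) cube([1810, 296, 33]);
translate([403, 265, 0]) cube([69, 69, 409]);
translate([403, 492, 0]) cube([69, 69, 409]);
translate([2144, 265, 0]) cube([69, 69, 409]);
translate([2144, 492, 0]) cube([69, 69, 409]);


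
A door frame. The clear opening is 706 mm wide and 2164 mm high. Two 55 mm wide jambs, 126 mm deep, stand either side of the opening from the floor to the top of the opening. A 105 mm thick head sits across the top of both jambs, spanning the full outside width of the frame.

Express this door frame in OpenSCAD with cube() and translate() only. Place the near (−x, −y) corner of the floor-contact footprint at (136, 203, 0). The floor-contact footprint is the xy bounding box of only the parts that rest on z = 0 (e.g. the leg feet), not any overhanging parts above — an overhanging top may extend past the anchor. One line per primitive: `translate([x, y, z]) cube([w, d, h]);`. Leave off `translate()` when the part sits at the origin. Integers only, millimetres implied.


translate([136, 203, 0]) cube([55, 126, 2164]);
translate([897, 203, 0]) cube([55, 126, 2164]);
translate([136, 203, 2164]) cube([816, 126, 105]);


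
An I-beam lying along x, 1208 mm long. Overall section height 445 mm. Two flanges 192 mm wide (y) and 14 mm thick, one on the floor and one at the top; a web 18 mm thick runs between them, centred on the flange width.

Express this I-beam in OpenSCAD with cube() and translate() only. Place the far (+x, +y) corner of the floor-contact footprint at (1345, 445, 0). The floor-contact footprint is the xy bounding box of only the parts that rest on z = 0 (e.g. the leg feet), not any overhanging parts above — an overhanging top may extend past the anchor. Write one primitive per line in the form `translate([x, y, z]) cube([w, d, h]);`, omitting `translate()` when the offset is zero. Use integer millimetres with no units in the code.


translate([137, 253, 0]) cube([1208, 192, 14]);
translate([137, 340, 14]) cube([1208, 18, 417]);
translate([137, 253, 431]) cube([1208, 192, 14]);


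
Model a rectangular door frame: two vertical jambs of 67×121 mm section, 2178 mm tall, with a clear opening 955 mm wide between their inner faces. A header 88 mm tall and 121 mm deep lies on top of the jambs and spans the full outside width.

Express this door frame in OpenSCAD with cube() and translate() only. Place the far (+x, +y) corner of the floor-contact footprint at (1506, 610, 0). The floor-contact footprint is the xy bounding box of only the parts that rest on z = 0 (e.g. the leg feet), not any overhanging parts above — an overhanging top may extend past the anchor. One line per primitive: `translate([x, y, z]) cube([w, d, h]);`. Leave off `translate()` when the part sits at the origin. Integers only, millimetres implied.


translate([417, 489, 0]) cube([67, 121, 2178]);
translate([1439, 489, 0]) cube([67, 121, 2178]);
translate([417, 489, 2178]) cube([1089, 121, 88]);


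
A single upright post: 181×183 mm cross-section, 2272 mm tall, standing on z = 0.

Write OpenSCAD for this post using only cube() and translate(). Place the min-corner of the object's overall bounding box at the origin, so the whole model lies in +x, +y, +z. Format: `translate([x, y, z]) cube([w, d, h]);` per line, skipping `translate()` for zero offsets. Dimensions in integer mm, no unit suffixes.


cube([181, 183, 2272]);


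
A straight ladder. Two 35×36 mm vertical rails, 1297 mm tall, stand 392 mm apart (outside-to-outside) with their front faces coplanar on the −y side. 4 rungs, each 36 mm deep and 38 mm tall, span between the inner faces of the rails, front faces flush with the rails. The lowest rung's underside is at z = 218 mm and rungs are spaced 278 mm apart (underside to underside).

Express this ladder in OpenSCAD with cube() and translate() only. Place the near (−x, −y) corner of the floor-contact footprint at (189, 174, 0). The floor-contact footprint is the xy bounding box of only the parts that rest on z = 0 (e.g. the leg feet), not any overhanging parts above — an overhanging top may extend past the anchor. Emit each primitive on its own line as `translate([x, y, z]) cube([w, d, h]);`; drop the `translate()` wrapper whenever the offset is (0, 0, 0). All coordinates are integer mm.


translate([189, 174, 0]) cube([35, 36, 1297]);
translate([546, 174, 0]) cube([35, 36, 1297]);
translate([224, 174, 218]) cube([322, 36, 38]);
translate([224, 174, 496]) cube([322, 36, 38]);
translate([224, 174, 774]) cube([322, 36, 38]);
translate([224, 174, 1052]) cube([322, 36, 38]);


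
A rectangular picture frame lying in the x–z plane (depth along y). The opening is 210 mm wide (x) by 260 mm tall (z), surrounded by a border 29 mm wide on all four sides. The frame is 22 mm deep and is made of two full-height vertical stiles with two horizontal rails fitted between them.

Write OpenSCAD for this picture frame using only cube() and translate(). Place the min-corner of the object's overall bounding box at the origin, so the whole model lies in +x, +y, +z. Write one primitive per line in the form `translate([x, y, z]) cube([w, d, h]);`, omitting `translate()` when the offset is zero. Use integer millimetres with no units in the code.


cube([29, 22, 318]);
translate([239, 0, 0]) cube([29, 22, 318]);
translate([29, 0, 0]) cube([210, 22, 29]);
translate([29, 0, 289]) cube([210, 22, 29]);


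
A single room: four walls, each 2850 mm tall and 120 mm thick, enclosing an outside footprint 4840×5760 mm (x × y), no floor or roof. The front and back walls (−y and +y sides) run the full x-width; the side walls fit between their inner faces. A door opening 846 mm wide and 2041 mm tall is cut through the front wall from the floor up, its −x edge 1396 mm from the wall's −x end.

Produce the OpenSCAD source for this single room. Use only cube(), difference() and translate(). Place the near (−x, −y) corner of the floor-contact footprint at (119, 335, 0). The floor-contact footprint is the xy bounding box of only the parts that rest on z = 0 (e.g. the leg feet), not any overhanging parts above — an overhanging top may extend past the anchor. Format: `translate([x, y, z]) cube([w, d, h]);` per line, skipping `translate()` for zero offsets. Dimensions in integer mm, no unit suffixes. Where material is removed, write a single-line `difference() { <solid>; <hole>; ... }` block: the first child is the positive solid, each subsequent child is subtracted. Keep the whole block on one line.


difference() { translate([119, 335, 0]) cube([4840, 120, 2850]); translate([1515, 335, 0]) cube([846, 120, 2041]); }
translate([119, 5975, 0]) cube([4840, 120, 2850]);
translate([119, 455, 0]) cube([120, 5520, 2850]);
translate([4839, 455, 0]) cube([120, 5520, 2850]);


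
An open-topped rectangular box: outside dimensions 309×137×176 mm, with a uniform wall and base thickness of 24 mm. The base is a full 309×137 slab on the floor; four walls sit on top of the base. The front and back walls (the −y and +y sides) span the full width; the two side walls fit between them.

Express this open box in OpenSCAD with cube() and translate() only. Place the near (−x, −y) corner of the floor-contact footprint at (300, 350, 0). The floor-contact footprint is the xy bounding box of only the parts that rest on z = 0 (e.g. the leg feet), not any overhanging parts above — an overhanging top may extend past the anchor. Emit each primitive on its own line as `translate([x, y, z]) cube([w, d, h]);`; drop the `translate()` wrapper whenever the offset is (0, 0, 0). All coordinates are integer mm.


translate([300, 350, 0]) cube([309, 137, 24]);
translate([300, 350, 24]) cube([309, 24, 152]);
translate([300, 463, 24]) cube([309, 24, 152]);
translate([300, 374, 24]) cube([24, 89, 152]);
translate([585, 374, 24]) cube([24, 89, 152]);


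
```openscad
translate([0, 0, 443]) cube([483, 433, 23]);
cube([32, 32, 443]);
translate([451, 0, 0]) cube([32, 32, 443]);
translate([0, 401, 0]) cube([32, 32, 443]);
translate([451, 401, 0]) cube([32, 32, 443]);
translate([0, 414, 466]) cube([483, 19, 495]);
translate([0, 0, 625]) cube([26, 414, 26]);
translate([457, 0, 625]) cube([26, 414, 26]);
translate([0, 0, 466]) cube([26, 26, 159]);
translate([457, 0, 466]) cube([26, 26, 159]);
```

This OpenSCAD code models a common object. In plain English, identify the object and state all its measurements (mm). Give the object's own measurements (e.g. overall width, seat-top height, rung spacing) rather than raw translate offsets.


A chair. The seat is a 483×433×23 mm slab with its top at z = 466 mm, on four 32×32 mm corner legs (flush with the seat edges, standing on z = 0). A flat backrest 19 mm thick, 495 mm tall, spans the full seat width and rises from the seat top along its +y edge, rear face flush with the rear of the seat. Two armrests of 26×26 mm section run along each side from the seat's front edge to the front of the backrest, top faces 185 mm above the seat top and outer faces flush with the seat's x-edges; a 26×26 mm post under the front of each armrest stands on the seat at the front corner.


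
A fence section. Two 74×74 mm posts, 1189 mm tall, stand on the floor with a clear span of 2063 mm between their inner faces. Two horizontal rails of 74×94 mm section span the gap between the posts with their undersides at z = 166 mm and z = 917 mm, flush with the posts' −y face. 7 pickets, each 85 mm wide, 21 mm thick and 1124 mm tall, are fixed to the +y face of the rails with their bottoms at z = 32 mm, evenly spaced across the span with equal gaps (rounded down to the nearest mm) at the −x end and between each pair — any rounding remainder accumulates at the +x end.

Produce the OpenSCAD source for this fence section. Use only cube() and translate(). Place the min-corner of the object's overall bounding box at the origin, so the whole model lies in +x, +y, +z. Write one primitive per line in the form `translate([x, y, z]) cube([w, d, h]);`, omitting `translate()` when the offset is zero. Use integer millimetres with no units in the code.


cube([74, 74, 1189]);
translate([2137, 0, 0]) cube([74, 74, 1189]);
translate([74, 0, 166]) cube([2063, 74, 94]);
translate([74, 0, 917]) cube([2063, 74, 94]);
translate([257, 74, 32]) cube([85, 21, 1124]);
translate([525, 74, 32]) cube([85, 21, 1124]);
translate([793, 74, 32]) cube([85, 21, 1124]);
translate([1061, 74, 32]) cube([85, 21, 1124]);
translate([1329, 74, 32]) cube([85, 21, 1124]);
translate([1597, 74, 32]) cube([85, 21, 1124]);
translate([1865, 74, 32]) cube([85, 21, 1124]);


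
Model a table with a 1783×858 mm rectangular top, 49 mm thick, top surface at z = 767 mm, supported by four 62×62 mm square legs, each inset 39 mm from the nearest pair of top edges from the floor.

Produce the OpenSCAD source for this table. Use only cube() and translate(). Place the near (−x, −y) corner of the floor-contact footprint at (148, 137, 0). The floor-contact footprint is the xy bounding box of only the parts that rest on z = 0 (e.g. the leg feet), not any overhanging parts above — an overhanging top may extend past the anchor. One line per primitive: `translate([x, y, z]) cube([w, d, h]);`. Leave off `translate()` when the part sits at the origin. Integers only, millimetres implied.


translate([109, 98, 718]) cube([1783, 858, 49]);
translate([148, 137, 0]) cube([62, 62, 718]);
translate([1791, 137, 0]) cube([62, 62, 718]);
translate([148, 855, 0]) cube([62, 62, 718]);
translate([1791, 855, 0]) cube([62, 62, 718]);


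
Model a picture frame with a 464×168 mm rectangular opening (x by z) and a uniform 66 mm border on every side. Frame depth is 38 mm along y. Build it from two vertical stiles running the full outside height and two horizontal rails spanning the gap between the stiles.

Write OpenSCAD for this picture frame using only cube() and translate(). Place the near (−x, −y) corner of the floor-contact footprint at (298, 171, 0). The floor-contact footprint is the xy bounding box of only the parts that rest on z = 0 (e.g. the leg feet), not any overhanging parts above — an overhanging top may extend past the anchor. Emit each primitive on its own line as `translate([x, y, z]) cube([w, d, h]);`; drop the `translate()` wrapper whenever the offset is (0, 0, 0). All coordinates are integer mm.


translate([298, 171, 0]) cube([66, 38, 300]);
translate([828, 171, 0]) cube([66, 38, 300]);
translate([364, 171, 0]) cube([464, 38, 66]);
translate([364, 171, 234]) cube([464, 38, 66]);


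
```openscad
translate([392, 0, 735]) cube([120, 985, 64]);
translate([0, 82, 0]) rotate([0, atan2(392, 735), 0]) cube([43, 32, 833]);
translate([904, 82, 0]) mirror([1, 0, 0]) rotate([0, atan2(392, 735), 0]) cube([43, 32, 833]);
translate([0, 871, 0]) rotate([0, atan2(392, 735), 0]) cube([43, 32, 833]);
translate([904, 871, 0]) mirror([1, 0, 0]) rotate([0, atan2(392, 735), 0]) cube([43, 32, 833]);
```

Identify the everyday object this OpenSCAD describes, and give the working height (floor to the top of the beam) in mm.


A sawhorse. The overall height is 799 mm.

A beam across two mirrored pairs of raked legs — a sawhorse. The beam's underside is at z = 735 (matching the legs' vertical rise in atan2(392, 735)) and the beam is 64 mm tall, so its top is at 735 + 64 = 799 mm. The raked legs top out at the beam's underside, so that is the highest point.


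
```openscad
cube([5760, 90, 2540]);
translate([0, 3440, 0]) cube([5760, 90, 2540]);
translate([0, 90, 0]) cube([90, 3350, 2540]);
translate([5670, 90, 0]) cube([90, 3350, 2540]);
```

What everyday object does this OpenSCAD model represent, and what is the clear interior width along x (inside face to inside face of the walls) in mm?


A house (or room) frame. The interior width is 5580 mm.

Four 2540 mm walls enclosing a rectangle with no floor or roof — a room or house frame. Outside width is 5760 mm and wall thickness is 90 mm, so the interior width is 5760 − 2 × 90 = 5580 mm.


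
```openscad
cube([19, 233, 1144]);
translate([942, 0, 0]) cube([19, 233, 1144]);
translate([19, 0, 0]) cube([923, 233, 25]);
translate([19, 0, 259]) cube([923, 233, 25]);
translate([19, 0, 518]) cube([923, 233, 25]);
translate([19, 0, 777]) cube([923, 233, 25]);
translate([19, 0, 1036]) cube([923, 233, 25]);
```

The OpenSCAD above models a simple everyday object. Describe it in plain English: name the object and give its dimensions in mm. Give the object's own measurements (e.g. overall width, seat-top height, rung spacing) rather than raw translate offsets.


An open bookshelf. Two side panels, each 19 mm thick, 233 mm deep and 1144 mm tall, stand 961 mm apart (outside-to-outside). Between them sit 5 shelves, each 25 mm thick and 233 mm deep, spanning the full gap between the sides. The bottom shelf rests on the floor (its underside at z = 0) and the clear gap between one shelf's top and the next shelf's underside is 234 mm.


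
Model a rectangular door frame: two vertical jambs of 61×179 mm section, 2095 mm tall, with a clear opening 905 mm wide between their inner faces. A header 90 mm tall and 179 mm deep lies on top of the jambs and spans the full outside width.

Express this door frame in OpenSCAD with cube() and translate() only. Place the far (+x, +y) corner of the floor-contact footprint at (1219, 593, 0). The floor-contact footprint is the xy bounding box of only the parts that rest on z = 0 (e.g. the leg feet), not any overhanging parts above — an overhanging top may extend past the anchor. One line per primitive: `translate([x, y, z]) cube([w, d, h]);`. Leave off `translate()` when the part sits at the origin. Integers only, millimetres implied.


translate([192, 414, 0]) cube([61, 179, 2095]);
translate([1158, 414, 0]) cube([61, 179, 2095]);
translate([192, 414, 2095]) cube([1027, 179, 90]);


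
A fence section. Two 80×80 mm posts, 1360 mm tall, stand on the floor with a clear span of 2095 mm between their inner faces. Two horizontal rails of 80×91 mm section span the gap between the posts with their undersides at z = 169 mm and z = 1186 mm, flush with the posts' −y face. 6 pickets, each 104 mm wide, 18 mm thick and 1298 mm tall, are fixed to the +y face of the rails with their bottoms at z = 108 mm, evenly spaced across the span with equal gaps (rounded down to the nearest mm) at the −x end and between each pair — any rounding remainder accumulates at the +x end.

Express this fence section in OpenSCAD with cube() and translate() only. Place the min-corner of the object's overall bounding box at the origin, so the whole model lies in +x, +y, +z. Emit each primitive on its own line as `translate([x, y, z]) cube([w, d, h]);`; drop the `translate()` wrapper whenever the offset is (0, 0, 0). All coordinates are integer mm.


cube([80, 80, 1360]);
translate([2175, 0, 0]) cube([80, 80, 1360]);
translate([80, 0, 169]) cube([2095, 80, 91]);
translate([80, 0, 1186]) cube([2095, 80, 91]);
translate([290, 80, 108]) cube([104, 18, 1298]);
translate([604, 80, 108]) cube([104, 18, 1298]);
translate([918, 80, 108]) cube([104, 18, 1298]);
translate([1232, 80, 108]) cube([104, 18, 1298]);
translate([1546, 80, 108]) cube([104, 18, 1298]);
translate([1860, 80, 108]) cube([104, 18, 1298]);


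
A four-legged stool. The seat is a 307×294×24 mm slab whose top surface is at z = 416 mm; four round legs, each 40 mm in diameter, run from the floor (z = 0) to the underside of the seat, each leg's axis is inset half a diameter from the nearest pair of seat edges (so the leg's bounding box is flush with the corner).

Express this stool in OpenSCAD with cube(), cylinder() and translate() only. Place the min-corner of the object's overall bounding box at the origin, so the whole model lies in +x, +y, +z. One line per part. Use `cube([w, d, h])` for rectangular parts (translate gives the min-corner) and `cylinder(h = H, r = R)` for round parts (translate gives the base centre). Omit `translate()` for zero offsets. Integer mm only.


translate([0, 0, 392]) cube([307, 294, 24]);
translate([20, 20, 0]) cylinder(h = 392, r = 20);
translate([287, 20, 0]) cylinder(h = 392, r = 20);
translate([20, 274, 0]) cylinder(h = 392, r = 20);
translate([287, 274, 0]) cylinder(h = 392, r = 20);


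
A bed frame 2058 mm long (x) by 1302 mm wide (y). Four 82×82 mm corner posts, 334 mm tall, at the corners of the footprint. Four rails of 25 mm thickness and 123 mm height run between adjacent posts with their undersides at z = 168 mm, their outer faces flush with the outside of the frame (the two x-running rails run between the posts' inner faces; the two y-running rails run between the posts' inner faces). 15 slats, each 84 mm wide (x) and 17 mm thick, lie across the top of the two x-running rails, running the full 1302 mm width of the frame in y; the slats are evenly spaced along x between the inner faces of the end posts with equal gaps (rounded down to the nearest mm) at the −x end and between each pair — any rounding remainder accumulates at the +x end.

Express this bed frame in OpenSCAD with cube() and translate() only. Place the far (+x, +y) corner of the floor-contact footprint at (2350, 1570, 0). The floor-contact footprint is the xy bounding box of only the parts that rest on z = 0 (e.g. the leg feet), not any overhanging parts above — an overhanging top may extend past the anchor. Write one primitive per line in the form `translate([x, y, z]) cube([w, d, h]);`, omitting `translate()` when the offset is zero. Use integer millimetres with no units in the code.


// slat z = rail_z + rail_h = 168 + 123 = 291
// slat gap = ⌊(1894 − 15·84) / 16⌋ = 39
translate([292, 268, 0]) cube([82, 82, 334]);
translate([292, 1488, 0]) cube([82, 82, 334]);
translate([2268, 268, 0]) cube([82, 82, 334]);
translate([2268, 1488, 0]) cube([82, 82, 334]);
translate([374, 268, 168]) cube([1894, 25, 123]);
translate([374, 1545, 168]) cube([1894, 25, 123]);
translate([292, 350, 168]) cube([25, 1138, 123]);
translate([2325, 350, 168]) cube([25, 1138, 123]);
translate([413, 268, 291]) cube([84, 1302, 17]);
translate([536, 268, 291]) cube([84, 1302, 17]);
translate([659, 268, 291]) cube([84, 1302, 17]);
translate([782, 268, 291]) cube([84, 1302, 17]);
translate([905, 268, 291]) cube([84, 1302, 17]);
translate([1028, 268, 291]) cube([84, 1302, 17]);
translate([1151, 268, 291]) cube([84, 1302, 17]);
translate([1274, 268, 291]) cube([84, 1302, 17]);
translate([1397, 268, 291]) cube([84, 1302, 17]);
translate([1520, 268, 291]) cube([84, 1302, 17]);
translate([1643, 268, 291]) cube([84, 1302, 17]);
translate([1766, 268, 291]) cube([84, 1302, 17]);
translate([1889, 268, 291]) cube([84, 1302, 17]);
translate([2012, 268, 291]) cube([84, 1302, 17]);
translate([2135, 268, 291]) cube([84, 1302, 17]);


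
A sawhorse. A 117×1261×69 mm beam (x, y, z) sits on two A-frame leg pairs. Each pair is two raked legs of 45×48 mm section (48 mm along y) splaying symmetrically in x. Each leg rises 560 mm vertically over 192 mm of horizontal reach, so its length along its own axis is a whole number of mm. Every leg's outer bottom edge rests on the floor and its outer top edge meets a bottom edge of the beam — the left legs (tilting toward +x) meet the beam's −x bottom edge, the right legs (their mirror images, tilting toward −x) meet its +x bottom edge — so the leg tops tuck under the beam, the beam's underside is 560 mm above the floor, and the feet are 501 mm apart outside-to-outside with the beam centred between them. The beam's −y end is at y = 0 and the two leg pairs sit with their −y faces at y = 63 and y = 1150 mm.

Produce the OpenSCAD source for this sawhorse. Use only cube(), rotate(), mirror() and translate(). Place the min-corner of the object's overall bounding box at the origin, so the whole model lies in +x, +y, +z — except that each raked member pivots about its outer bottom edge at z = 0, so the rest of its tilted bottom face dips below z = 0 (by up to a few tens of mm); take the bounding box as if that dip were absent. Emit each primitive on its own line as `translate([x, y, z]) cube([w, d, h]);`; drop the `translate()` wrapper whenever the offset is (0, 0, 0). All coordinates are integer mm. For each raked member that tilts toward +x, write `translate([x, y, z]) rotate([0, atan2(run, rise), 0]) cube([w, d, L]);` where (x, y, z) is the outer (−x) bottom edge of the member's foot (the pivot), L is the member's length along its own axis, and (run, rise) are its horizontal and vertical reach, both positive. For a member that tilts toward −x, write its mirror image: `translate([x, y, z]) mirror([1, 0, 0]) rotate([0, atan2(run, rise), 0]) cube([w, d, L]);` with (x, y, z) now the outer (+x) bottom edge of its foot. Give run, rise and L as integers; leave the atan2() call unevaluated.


// leg length = √(192² + 560²) = 592
// right-leg outer foot x = 2·192 + 117 = 501
// beam min-corner = (192, 0, 560)
translate([192, 0, 560]) cube([117, 1261, 69]);
translate([0, 63, 0]) rotate([0, atan2(192, 560), 0]) cube([45, 48, 592]);
translate([501, 63, 0]) mirror([1, 0, 0]) rotate([0, atan2(192, 560), 0]) cube([45, 48, 592]);
translate([0, 1150, 0]) rotate([0, atan2(192, 560), 0]) cube([45, 48, 592]);
translate([501, 1150, 0]) mirror([1, 0, 0]) rotate([0, atan2(192, 560), 0]) cube([45, 48, 592]);


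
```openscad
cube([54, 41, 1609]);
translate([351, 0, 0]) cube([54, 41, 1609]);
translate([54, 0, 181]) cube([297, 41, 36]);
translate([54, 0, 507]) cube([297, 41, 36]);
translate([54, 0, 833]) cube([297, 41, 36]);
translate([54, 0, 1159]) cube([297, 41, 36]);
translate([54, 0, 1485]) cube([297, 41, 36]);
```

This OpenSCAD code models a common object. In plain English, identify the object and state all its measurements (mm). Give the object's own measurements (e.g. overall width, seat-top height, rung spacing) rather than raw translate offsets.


A straight ladder. Two 54×41 mm vertical rails, 1609 mm tall, stand 405 mm apart (outside-to-outside) with their front faces coplanar on the −y side. 5 rungs, each 41 mm deep and 36 mm tall, span between the inner faces of the rails, front faces flush with the rails. The lowest rung's underside is at z = 181 mm and rungs are spaced 326 mm apart (underside to underside).


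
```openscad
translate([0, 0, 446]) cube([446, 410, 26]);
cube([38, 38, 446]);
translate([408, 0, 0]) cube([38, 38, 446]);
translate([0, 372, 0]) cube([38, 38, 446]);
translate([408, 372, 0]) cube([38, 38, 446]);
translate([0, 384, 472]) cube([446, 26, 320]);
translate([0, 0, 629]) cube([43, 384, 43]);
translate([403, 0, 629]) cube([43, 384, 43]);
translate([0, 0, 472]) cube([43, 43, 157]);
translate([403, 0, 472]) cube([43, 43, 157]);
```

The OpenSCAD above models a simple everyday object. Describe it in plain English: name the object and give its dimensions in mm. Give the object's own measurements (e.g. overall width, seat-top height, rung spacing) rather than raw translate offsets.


A chair. The seat is a 446×410×26 mm slab with its top at z = 472 mm, on four 38×38 mm corner legs (flush with the seat edges, standing on z = 0). A flat backrest 26 mm thick, 320 mm tall, spans the full seat width and rises from the seat top along its +y edge, rear face flush with the rear of the seat. Two armrests of 43×43 mm section run along each side from the seat's front edge to the front of the backrest, top faces 200 mm above the seat top and outer faces flush with the seat's x-edges; a 43×43 mm post under the front of each armrest stands on the seat at the front corner.


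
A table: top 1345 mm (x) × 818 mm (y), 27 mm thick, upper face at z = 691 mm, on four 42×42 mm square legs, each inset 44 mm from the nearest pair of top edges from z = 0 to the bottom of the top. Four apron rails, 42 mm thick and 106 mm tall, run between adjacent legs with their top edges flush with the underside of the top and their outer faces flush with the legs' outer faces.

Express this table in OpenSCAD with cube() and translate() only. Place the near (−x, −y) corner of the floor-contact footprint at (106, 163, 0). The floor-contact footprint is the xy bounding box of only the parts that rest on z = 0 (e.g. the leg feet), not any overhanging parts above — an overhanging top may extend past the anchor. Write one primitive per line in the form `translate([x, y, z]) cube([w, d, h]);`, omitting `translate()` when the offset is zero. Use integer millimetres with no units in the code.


translate([62, 119, 664]) cube([1345, 818, 27]);
translate([106, 163, 0]) cube([42, 42, 664]);
translate([1321, 163, 0]) cube([42, 42, 664]);
translate([106, 851, 0]) cube([42, 42, 664]);
translate([1321, 851, 0]) cube([42, 42, 664]);
translate([148, 163, 558]) cube([1173, 42, 106]);
translate([148, 851, 558]) cube([1173, 42, 106]);
translate([106, 205, 558]) cube([42, 646, 106]);
translate([1321, 205, 558]) cube([42, 646, 106]);


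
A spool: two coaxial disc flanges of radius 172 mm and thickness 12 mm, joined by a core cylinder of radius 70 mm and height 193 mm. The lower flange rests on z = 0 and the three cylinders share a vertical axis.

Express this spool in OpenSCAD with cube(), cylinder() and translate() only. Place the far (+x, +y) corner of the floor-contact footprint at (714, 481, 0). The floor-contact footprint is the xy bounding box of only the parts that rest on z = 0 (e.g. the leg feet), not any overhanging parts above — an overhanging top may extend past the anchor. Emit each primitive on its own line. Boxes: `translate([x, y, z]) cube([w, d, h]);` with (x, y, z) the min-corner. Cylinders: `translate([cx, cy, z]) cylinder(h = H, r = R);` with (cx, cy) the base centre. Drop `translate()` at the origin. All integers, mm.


translate([542, 309, 0]) cylinder(h = 12, r = 172);
translate([542, 309, 12]) cylinder(h = 193, r = 70);
translate([542, 309, 205]) cylinder(h = 12, r = 172);


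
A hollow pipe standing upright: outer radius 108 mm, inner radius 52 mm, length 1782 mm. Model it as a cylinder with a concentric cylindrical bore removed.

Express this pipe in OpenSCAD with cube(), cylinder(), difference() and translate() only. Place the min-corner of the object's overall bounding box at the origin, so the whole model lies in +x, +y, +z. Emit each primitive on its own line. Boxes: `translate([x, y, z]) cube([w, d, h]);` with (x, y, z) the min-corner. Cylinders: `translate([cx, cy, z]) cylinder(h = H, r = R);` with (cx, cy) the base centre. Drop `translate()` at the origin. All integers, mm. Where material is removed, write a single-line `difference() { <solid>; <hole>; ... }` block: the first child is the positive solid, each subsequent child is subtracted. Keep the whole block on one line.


difference() { translate([108, 108, 0]) cylinder(h = 1782, r = 108); translate([108, 108, 0]) cylinder(h = 1782, r = 52); }


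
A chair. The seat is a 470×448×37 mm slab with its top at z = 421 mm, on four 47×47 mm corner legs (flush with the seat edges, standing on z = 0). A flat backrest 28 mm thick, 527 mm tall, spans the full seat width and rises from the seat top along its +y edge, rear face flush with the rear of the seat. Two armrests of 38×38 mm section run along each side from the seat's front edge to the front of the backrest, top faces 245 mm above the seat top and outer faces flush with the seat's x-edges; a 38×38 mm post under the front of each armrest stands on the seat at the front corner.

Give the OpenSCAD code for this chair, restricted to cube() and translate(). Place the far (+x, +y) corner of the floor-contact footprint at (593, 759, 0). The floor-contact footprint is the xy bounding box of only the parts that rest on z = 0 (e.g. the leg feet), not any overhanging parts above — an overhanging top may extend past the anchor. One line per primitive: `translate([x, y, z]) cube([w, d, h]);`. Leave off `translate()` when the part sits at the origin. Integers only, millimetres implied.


translate([123, 311, 384]) cube([470, 448, 37]);
translate([123, 311, 0]) cube([47, 47, 384]);
translate([546, 311, 0]) cube([47, 47, 384]);
translate([123, 712, 0]) cube([47, 47, 384]);
translate([546, 712, 0]) cube([47, 47, 384]);
translate([123, 731, 421]) cube([470, 28, 527]);
translate([123, 311, 628]) cube([38, 420, 38]);
translate([555, 311, 628]) cube([38, 420, 38]);
translate([123, 311, 421]) cube([38, 38, 207]);
translate([555, 311, 421]) cube([38, 38, 207]);


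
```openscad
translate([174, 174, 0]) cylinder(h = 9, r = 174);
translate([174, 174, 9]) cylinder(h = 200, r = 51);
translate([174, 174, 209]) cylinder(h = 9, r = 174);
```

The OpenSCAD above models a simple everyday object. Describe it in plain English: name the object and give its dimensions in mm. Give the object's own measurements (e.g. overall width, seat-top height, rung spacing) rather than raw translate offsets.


A spool: two coaxial disc flanges of radius 174 mm and thickness 9 mm, joined by a core cylinder of radius 51 mm and height 200 mm. The lower flange rests on z = 0 and the three cylinders share a vertical axis.


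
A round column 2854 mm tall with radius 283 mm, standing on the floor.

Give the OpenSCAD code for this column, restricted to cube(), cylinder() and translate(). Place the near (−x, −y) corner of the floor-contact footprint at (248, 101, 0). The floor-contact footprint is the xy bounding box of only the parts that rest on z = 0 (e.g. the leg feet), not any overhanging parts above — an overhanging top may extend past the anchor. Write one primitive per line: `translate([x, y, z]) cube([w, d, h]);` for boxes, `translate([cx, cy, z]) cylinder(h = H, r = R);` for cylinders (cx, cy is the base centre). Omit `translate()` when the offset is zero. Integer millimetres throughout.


translate([531, 384, 0]) cylinder(h = 2854, r = 283);


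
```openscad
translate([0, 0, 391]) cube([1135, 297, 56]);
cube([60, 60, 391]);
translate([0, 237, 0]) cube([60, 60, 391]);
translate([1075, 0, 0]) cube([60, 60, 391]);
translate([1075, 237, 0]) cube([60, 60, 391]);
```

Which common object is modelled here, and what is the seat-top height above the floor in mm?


A bench. The seat-top height is 447 mm.

A long slab on four corner posts — a bench. The slab sits at z = 391 with thickness 56, so the top is 391 + 56 = 447 mm.


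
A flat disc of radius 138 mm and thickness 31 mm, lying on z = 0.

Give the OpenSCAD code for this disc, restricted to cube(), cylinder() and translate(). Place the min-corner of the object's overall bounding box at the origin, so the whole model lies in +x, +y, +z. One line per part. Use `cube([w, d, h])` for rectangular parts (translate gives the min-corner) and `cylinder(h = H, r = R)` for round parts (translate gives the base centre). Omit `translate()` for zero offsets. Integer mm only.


translate([138, 138, 0]) cylinder(h = 31, r = 138);
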